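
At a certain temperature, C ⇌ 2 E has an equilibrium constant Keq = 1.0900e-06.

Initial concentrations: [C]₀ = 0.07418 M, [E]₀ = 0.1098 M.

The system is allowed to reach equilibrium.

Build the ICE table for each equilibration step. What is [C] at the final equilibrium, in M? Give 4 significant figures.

[C]_eq = 0.1289 M

Q₀ = 0.1625 vs Keq = 1.0900e-06 ⇒ Q>K, reverse
Step 1:
                    C           E
  init        0.07418      0.1098
  Δ           0.05471     -0.1094
  eq           0.1289  3.7482e-04
  solve Keq expr → x = -0.05471; check Q = 1.0900e-06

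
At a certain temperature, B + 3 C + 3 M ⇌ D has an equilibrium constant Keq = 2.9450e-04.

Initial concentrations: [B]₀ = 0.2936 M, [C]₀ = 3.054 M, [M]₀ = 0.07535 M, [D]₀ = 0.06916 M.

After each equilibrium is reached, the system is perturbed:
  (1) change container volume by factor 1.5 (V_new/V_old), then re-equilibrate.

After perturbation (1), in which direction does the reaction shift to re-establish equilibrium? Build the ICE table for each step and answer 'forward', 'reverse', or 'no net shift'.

Direction: reverse

Q₀ = 19.33 vs Keq = 2.9450e-04 ⇒ Q>K, reverse
Step 1:
                   B          C          M          D
  I           0.2936      3.054    0.07535    0.06916
  C          0.06908     0.2072     0.2072   -0.06908
  E           0.3627      3.261     0.2826 8.3593e-05
  solve Keq expr → x = -0.06908; check Q = 2.9450e-04
Then change container volume by factor 1.5 (V_new/V_old).
Step 2:
                   B          C          M          D
  I           0.2418      2.174     0.1884 5.5729e-05
  C       5.0822e-05 1.5247e-04 1.5247e-04 -5.0822e-05
  E           0.2418      2.174     0.1885 4.9064e-06
  solve Keq expr → x = -5.0822e-05; check Q = 2.9450e-04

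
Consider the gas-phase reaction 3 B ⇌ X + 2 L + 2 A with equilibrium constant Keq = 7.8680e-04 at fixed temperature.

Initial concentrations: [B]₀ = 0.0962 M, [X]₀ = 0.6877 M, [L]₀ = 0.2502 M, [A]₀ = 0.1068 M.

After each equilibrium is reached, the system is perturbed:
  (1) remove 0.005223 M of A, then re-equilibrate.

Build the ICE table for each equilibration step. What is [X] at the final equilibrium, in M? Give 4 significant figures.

[X]_eq = 0.6473 M

Q₀ = 0.5516 vs Keq = 7.8680e-04 ⇒ Q>K, reverse
Step 1:
                    B           X           L           A
  I            0.0962      0.6877      0.2502      0.1068
  C            0.1269    -0.04229    -0.08459    -0.08459
  E            0.2231      0.6454      0.1656     0.02221
  solve Keq expr → x = -0.04229; check Q = 7.8680e-04
Then remove 0.005223 M of A.
Step 2:
                    B           X           L           A
  I            0.2231      0.6454      0.1656     0.01699
  C         -0.005775    0.001925     0.00385     0.00385
  E            0.2173      0.6473      0.1695     0.02084
  solve Keq expr → x = 0.001925; check Q = 7.8680e-04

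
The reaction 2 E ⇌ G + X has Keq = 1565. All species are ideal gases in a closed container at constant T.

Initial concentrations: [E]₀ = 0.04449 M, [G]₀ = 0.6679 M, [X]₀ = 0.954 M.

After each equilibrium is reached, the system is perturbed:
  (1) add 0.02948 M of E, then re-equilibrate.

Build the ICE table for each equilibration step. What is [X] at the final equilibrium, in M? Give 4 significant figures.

[X]_eq = 0.9806 M

Q₀ = 321.9 vs Keq = 1565 ⇒ Q<K, forward
Step 1:
                   E          G          X
  init       0.04449     0.6679      0.954
  Δ           -0.024      0.012      0.012
  eq         0.02049     0.6799      0.966
  solve Keq expr → x = 0.012; check Q = 1565
Then add 0.02948 M of E.
Step 2:
                   E          G          X
  init       0.04997     0.6799      0.966
  Δ         -0.02911    0.01455    0.01455
  eq         0.02086     0.6945     0.9806
  solve Keq expr → x = 0.01455; check Q = 1565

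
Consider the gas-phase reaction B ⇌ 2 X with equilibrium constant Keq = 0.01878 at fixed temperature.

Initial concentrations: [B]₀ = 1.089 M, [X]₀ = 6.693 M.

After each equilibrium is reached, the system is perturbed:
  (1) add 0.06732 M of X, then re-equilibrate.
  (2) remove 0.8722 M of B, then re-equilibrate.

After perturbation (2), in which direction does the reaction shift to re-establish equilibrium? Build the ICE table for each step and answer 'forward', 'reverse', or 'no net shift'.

Direction: reverse

Q₀ = 41.14 vs Keq = 0.01878 ⇒ Q>K, reverse
Step 1:
                    B           X
  Initial       1.089       6.693
  Change        3.205      -6.409
  Equil         4.294       0.284
  solve Keq expr → x = -3.205; check Q = 0.01878
Then add 0.06732 M of X.
Step 2:
                    B           X
  Initial       4.294      0.3513
  Change      0.03311    -0.06623
  Equil         4.327      0.2851
  solve Keq expr → x = -0.03311; check Q = 0.01878
Then remove 0.8722 M of B.
Step 3:
                    B           X
  Initial       3.454      0.2851
  Change       0.0149     -0.0298
  Equil         3.469      0.2553
  solve Keq expr → x = -0.0149; check Q = 0.01878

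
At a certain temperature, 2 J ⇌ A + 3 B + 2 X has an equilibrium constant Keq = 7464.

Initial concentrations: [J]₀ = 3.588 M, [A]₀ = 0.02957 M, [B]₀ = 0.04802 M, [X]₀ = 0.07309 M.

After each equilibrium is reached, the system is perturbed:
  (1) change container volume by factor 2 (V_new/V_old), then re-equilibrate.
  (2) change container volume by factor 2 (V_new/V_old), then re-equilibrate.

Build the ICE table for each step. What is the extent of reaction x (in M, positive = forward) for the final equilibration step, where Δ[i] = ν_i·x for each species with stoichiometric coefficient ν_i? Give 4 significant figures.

Q₀ = 1.3587e-09 vs Keq = 7464 ⇒ Q<K, forward
Step 1:
                    J           A           B           X
  init          3.588     0.02957     0.04802     0.07309
  Δ            -3.112       1.556       4.669       3.112
  eq           0.4756       1.586       4.717       3.185
  solve Keq expr → x = 1.556; check Q = 7464
Then change container volume by factor 2 (V_new/V_old).
Step 2:
                    J           A           B           X
  init         0.2378      0.7929       2.358       1.593
  Δ           -0.1586      0.0793      0.2379      0.1586
  eq           0.0792      0.8722       2.596       1.751
  solve Keq expr → x = 0.0793; check Q = 7464
Then change container volume by factor 2 (V_new/V_old).
Step 3:
                    J           A           B           X
  init         0.0396      0.4361       1.298      0.8757
  Δ          -0.02869     0.01434     0.04303     0.02869
  eq          0.01091      0.4504       1.341      0.9044
  solve Keq expr → x = 0.01434; check Q = 7464

x = 0.01434 M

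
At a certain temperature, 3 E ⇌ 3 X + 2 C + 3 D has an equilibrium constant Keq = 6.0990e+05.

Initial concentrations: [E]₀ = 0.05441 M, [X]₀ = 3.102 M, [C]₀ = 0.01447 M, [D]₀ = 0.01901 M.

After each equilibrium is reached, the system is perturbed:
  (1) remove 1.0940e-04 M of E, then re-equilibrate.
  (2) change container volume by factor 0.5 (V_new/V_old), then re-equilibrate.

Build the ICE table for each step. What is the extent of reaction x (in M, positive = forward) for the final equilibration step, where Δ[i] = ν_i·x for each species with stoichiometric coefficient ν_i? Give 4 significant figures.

x = -5.2314e-04 M

Q₀ = 2.6655e-04 vs Keq = 6.0990e+05 ⇒ Q<K, forward
Step 1:
                    E           X           C           D
  Initial     0.05441       3.102     0.01447     0.01901
  Change     -0.05404     0.05404     0.03603     0.05404
  Equil    3.7140e-04       3.156      0.0505     0.07305
  solve Keq expr → x = 0.01801; check Q = 6.0990e+05
Then remove 1.0940e-04 M of E.
Step 2:
                    E           X           C           D
  Initial  2.6200e-04       3.156      0.0505     0.07305
  Change   1.0848e-04 -1.0848e-04 -7.2321e-05 -1.0848e-04
  Equil    3.7048e-04       3.156     0.05042     0.07294
  solve Keq expr → x = -3.6161e-05; check Q = 6.0990e+05
Then change container volume by factor 0.5 (V_new/V_old).
Step 3:
                    E           X           C           D
  Initial  7.4096e-04       6.312      0.1008      0.1459
  Change     0.001569   -0.001569   -0.001046   -0.001569
  Equil       0.00231        6.31      0.0998      0.1443
  solve Keq expr → x = -5.2314e-04; check Q = 6.0990e+05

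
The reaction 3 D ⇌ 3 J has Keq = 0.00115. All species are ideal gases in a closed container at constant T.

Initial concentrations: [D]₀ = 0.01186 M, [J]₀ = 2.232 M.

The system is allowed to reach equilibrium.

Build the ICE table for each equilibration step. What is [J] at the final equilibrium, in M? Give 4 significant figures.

[J]_eq = 0.2128 M

Q₀ = 6.6654e+06 vs Keq = 0.00115 ⇒ Q>K, reverse
Step 1:
                    D           J
  I           0.01186       2.232
  C             2.019      -2.019
  E             2.031      0.2128
  solve Keq expr → x = -0.6731; check Q = 0.00115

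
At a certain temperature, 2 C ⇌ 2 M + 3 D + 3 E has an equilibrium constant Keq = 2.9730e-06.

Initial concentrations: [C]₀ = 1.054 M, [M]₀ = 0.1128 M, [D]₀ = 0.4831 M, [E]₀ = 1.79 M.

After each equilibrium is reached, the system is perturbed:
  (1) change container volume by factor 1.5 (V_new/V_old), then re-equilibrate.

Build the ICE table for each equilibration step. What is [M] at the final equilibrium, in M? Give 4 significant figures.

[M]_eq = 0.01076 M

Q₀ = 0.007406 vs Keq = 2.9730e-06 ⇒ Q>K, reverse
Step 1:
                    C           M           D           E
  Initial       1.054      0.1128      0.4831        1.79
  Change       0.1075     -0.1075     -0.1613     -0.1613
  Equil         1.162    0.005278      0.3218       1.629
  solve Keq expr → x = -0.05376; check Q = 2.9730e-06
Then change container volume by factor 1.5 (V_new/V_old).
Step 2:
                    C           M           D           E
  Initial      0.7743    0.003518      0.2145       1.086
  Change    -0.007243    0.007243     0.01086     0.01086
  Equil        0.7671     0.01076      0.2254       1.097
  solve Keq expr → x = 0.003622; check Q = 2.9730e-06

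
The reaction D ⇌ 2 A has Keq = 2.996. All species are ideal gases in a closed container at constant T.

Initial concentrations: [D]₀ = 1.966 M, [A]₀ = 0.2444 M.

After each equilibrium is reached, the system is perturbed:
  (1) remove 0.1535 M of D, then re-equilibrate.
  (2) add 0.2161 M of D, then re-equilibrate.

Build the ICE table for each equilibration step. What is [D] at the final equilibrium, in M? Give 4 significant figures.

Q₀ = 0.03038 vs Keq = 2.996 ⇒ Q<K, forward
Step 1:
                    D           A
  init          1.966      0.2444
  Δ           -0.8088       1.618
  eq            1.157       1.862
  solve Keq expr → x = 0.8088; check Q = 2.996
Then remove 0.1535 M of D.
Step 2:
                    D           A
  init          1.004       1.862
  Δ            0.0448    -0.08961
  eq            1.049       1.772
  solve Keq expr → x = -0.0448; check Q = 2.996
Then add 0.2161 M of D.
Step 3:
                    D           A
  init          1.265       1.772
  Δ          -0.06264      0.1253
  eq            1.202       1.898
  solve Keq expr → x = 0.06264; check Q = 2.996

[D]_eq = 1.202 M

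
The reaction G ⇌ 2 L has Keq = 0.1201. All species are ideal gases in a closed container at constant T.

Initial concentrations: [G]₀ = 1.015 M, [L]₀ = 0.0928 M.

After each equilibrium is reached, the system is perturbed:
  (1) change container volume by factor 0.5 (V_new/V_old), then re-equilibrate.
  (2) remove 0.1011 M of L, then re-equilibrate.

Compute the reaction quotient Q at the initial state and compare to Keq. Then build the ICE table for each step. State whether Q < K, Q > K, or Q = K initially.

Q₀ = 0.008485; Q < K (proceeds forward)

Q₀ = 0.008485 vs Keq = 0.1201 ⇒ Q<K, forward
Step 1:
                   G          L
  I            1.015     0.0928
  C          -0.1177     0.2355
  E           0.8973     0.3283
  solve Keq expr → x = 0.1177; check Q = 0.1201
Then change container volume by factor 0.5 (V_new/V_old).
Step 2:
                   G          L
  I            1.795     0.6565
  C          0.09037    -0.1807
  E            1.885     0.4758
  solve Keq expr → x = -0.09037; check Q = 0.1201
Then remove 0.1011 M of L.
Step 3:
                   G          L
  I            1.885     0.3747
  C         -0.04753    0.09506
  E            1.837     0.4698
  solve Keq expr → x = 0.04753; check Q = 0.1201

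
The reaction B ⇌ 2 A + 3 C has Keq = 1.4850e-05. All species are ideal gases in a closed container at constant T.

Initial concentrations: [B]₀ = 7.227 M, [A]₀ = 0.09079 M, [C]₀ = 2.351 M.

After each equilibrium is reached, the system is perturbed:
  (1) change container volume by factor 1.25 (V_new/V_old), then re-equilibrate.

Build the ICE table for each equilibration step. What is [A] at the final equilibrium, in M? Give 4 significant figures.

Q₀ = 0.01482 vs Keq = 1.4850e-05 ⇒ Q>K, reverse
Step 1:
                    B           A           C
  init          7.227     0.09079       2.351
  Δ           0.04382    -0.08765     -0.1315
  eq            7.271    0.003142        2.22
  solve Keq expr → x = -0.04382; check Q = 1.4850e-05
Then change container volume by factor 1.25 (V_new/V_old).
Step 2:
                    B           A           C
  init          5.817    0.002514       1.776
  Δ       -7.0343e-04    0.001407     0.00211
  eq            5.816    0.003921       1.778
  solve Keq expr → x = 7.0343e-04; check Q = 1.4850e-05

[A]_eq = 0.003921 M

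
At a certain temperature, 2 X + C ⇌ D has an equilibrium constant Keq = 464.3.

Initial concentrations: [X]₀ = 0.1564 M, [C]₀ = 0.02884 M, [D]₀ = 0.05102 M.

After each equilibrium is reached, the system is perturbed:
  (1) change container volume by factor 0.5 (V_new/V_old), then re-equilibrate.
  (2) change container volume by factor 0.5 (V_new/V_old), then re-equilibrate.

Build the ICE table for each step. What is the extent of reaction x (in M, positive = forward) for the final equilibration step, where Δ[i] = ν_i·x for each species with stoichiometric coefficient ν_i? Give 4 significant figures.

Q₀ = 72.32 vs Keq = 464.3 ⇒ Q<K, forward
Step 1:
                    X           C           D
  I            0.1564     0.02884     0.05102
  C          -0.03678    -0.01839     0.01839
  E            0.1196     0.01045     0.06941
  solve Keq expr → x = 0.01839; check Q = 464.3
Then change container volume by factor 0.5 (V_new/V_old).
Step 2:
                    X           C           D
  I            0.2392      0.0209      0.1388
  C          -0.02719     -0.0136      0.0136
  E             0.212    0.007301      0.1524
  solve Keq expr → x = 0.0136; check Q = 464.3
Then change container volume by factor 0.5 (V_new/V_old).
Step 3:
                    X           C           D
  I            0.4241      0.0146      0.3048
  C          -0.02085    -0.01043     0.01043
  E            0.4032    0.004176      0.3153
  solve Keq expr → x = 0.01043; check Q = 464.3

x = 0.01043 M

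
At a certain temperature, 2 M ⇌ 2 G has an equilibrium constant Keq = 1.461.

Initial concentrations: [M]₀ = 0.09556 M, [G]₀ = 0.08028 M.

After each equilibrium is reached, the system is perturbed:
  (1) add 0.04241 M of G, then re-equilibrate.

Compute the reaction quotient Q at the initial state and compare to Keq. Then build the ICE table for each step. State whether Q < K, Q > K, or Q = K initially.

Q₀ = 0.7058 vs Keq = 1.461 ⇒ Q<K, forward
Step 1:
                    M           G
  Initial     0.09556     0.08028
  Change     -0.01595     0.01595
  Equil       0.07961     0.09623
  solve Keq expr → x = 0.007974; check Q = 1.461
Then add 0.04241 M of G.
Step 2:
                    M           G
  Initial     0.07961      0.1386
  Change       0.0192     -0.0192
  Equil       0.09881      0.1194
  solve Keq expr → x = -0.009601; check Q = 1.461

Q₀ = 0.7058; Q < K (proceeds forward)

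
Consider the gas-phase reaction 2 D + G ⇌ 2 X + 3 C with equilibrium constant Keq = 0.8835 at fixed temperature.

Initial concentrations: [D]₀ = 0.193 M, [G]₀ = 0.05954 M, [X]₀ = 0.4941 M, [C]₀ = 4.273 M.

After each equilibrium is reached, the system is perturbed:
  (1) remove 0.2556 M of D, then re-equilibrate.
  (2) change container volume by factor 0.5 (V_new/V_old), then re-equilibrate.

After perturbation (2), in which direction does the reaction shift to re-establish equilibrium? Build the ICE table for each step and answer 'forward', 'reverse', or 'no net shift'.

Direction: reverse

Q₀ = 8588 vs Keq = 0.8835 ⇒ Q>K, reverse
Step 1:
                   D          G          X          C
  Initial      0.193    0.05954     0.4941      4.273
  Change      0.4473     0.2236    -0.4473    -0.6709
  Equil       0.6403     0.2832    0.04684      3.602
  solve Keq expr → x = -0.2236; check Q = 0.8835
Then remove 0.2556 M of D.
Step 2:
                   D          G          X          C
  Initial     0.3847     0.2832    0.04684      3.602
  Change     0.01673   0.008366   -0.01673    -0.0251
  Equil       0.4014     0.2915    0.03011      3.577
  solve Keq expr → x = -0.008366; check Q = 0.8835
Then change container volume by factor 0.5 (V_new/V_old).
Step 3:
                   D          G          X          C
  Initial     0.8028     0.5831    0.06022      7.154
  Change     0.02839    0.01419   -0.02839   -0.04258
  Equil       0.8312     0.5973    0.03184      7.111
  solve Keq expr → x = -0.01419; check Q = 0.8835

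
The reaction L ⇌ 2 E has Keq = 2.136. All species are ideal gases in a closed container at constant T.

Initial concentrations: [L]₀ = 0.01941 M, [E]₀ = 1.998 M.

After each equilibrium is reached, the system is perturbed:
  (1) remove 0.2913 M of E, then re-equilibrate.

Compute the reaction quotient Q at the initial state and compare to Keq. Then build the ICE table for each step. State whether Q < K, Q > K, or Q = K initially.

Q₀ = 205.7; Q > K (proceeds reverse)

Q₀ = 205.7 vs Keq = 2.136 ⇒ Q>K, reverse
Step 1:
                  L         E
  init      0.01941     1.998
  Δ          0.4817   -0.9634
  eq         0.5011     1.035
  solve Keq expr → x = -0.4817; check Q = 2.136
Then remove 0.2913 M of E.
Step 2:
                  L         E
  init       0.5011    0.7433
  Δ        -0.09439    0.1888
  eq         0.4067    0.9321
  solve Keq expr → x = 0.09439; check Q = 2.136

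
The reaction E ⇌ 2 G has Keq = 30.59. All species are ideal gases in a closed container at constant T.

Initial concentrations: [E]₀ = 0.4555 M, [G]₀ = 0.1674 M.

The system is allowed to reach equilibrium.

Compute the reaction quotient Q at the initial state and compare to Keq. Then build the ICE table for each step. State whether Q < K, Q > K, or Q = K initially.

Q₀ = 0.06152 vs Keq = 30.59 ⇒ Q<K, forward
Step 1:
                   E          G
  Initial     0.4555     0.1674
  Change     -0.4221     0.8441
  Equil      0.03345      1.012
  solve Keq expr → x = 0.4221; check Q = 30.59

Q₀ = 0.06152; Q < K (proceeds forward)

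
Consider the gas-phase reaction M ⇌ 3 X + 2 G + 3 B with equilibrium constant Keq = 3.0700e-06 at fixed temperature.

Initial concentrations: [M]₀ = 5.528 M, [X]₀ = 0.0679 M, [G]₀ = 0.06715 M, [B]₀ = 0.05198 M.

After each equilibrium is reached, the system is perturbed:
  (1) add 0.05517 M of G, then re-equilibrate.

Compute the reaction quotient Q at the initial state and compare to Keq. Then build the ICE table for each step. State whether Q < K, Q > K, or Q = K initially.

Q₀ = 3.5863e-11 vs Keq = 3.0700e-06 ⇒ Q<K, forward
Step 1:
                   M          X          G          B
  I            5.528     0.0679    0.06715    0.05198
  C         -0.07014     0.2104     0.1403     0.2104
  E            5.458     0.2783     0.2074     0.2624
  solve Keq expr → x = 0.07014; check Q = 3.0700e-06
Then add 0.05517 M of G.
Step 2:
                   M          X          G          B
  I            5.458     0.2783     0.2626     0.2624
  C         0.005579   -0.01674   -0.01116   -0.01674
  E            5.463     0.2616     0.2514     0.2457
  solve Keq expr → x = -0.005579; check Q = 3.0700e-06

Q₀ = 3.5863e-11; Q < K (proceeds forward)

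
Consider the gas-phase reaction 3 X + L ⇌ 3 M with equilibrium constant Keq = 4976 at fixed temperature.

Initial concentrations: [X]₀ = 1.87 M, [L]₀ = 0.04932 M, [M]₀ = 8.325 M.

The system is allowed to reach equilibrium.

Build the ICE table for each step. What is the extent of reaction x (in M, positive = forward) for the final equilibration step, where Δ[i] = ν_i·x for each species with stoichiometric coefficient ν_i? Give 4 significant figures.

Q₀ = 1789 vs Keq = 4976 ⇒ Q<K, forward
Step 1:
                   X          L          M
  init          1.87    0.04932      8.325
  Δ         -0.08492   -0.02831    0.08492
  eq           1.785    0.02101       8.41
  solve Keq expr → x = 0.02831; check Q = 4976

x = 0.02831 M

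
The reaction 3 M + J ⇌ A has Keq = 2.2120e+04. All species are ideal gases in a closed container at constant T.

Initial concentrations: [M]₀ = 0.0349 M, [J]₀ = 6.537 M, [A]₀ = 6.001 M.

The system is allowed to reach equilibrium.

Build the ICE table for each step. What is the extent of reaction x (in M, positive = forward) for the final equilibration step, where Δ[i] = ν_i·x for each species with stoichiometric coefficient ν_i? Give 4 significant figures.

Q₀ = 2.1596e+04 vs Keq = 2.2120e+04 ⇒ Q<K, forward
Step 1:
                    M           J           A
  I            0.0349       6.537       6.001
  C       -2.7756e-04 -9.2521e-05  9.2521e-05
  E           0.03462       6.537       6.001
  solve Keq expr → x = 9.2521e-05; check Q = 2.2120e+04

x = 9.2521e-05 M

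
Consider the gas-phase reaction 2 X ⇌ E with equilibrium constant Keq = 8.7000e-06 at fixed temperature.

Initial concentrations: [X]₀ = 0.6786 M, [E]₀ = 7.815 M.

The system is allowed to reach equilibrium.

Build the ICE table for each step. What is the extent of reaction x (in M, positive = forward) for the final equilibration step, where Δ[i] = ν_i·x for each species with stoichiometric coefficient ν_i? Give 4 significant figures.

Q₀ = 16.97 vs Keq = 8.7000e-06 ⇒ Q>K, reverse
Step 1:
                  X         E
  Initial    0.6786     7.815
  Change      15.63    -7.813
  Equil        16.3  0.002313
  solve Keq expr → x = -7.813; check Q = 8.7000e-06

x = -7.813 M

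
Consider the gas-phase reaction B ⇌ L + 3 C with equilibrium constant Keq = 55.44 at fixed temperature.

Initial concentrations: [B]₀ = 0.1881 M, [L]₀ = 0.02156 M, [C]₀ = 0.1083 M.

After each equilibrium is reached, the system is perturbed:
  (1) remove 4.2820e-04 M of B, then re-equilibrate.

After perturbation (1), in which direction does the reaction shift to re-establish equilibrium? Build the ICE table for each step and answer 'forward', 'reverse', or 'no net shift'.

Q₀ = 1.4559e-04 vs Keq = 55.44 ⇒ Q<K, forward
Step 1:
                    B           L           C
  Initial      0.1881     0.02156      0.1083
  Change       -0.187       0.187      0.5609
  Equil      0.001127      0.2085      0.6692
  solve Keq expr → x = 0.187; check Q = 55.44
Then remove 4.2820e-04 M of B.
Step 2:
                    B           L           C
  Initial  6.9914e-04      0.2085      0.6692
  Change   4.1959e-04 -4.1959e-04   -0.001259
  Equil      0.001119      0.2081       0.668
  solve Keq expr → x = -4.1959e-04; check Q = 55.44

Direction: reverse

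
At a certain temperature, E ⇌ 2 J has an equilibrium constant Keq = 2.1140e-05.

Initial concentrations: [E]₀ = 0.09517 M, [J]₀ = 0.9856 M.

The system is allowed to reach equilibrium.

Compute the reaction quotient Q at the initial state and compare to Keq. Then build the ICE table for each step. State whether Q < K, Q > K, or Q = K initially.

Q₀ = 10.21 vs Keq = 2.1140e-05 ⇒ Q>K, reverse
Step 1:
                   E          J
  init       0.09517     0.9856
  Δ            0.491    -0.9821
  eq          0.5862    0.00352
  solve Keq expr → x = -0.491; check Q = 2.1140e-05

Q₀ = 10.21; Q > K (proceeds reverse)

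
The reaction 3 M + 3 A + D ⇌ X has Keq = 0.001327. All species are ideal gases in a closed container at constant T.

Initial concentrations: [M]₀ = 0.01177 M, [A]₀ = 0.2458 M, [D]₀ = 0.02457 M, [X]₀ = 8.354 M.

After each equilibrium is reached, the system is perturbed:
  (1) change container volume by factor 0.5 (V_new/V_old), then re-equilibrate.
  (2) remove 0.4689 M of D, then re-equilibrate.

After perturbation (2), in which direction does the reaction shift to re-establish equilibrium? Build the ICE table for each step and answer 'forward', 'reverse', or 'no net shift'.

Direction: reverse

Q₀ = 1.4042e+10 vs Keq = 0.001327 ⇒ Q>K, reverse
Step 1:
                   M          A          D          X
  I          0.01177     0.2458    0.02457      8.354
  C            3.866      3.866      1.289     -1.289
  E            3.878      4.112      1.313      7.065
  solve Keq expr → x = -1.289; check Q = 0.001327
Then change container volume by factor 0.5 (V_new/V_old).
Step 2:
                   M          A          D          X
  I            7.756      8.224      2.627      14.13
  C           -3.518     -3.518     -1.173      1.173
  E            4.238      4.706      1.454       15.3
  solve Keq expr → x = 1.173; check Q = 0.001327
Then remove 0.4689 M of D.
Step 3:
                   M          A          D          X
  I            4.238      4.706      0.985       15.3
  C           0.2348     0.2348    0.07825   -0.07825
  E            4.473      4.941      1.063      15.22
  solve Keq expr → x = -0.07825; check Q = 0.001327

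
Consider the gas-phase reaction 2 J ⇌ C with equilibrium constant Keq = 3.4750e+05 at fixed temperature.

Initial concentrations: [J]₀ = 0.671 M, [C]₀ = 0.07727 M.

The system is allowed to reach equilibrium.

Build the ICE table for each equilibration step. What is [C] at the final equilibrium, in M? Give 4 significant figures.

Q₀ = 0.1716 vs Keq = 3.4750e+05 ⇒ Q<K, forward
Step 1:
                  J         C
  I           0.671   0.07727
  C         -0.6699     0.335
  E        0.001089    0.4122
  solve Keq expr → x = 0.335; check Q = 3.4750e+05

[C]_eq = 0.4122 M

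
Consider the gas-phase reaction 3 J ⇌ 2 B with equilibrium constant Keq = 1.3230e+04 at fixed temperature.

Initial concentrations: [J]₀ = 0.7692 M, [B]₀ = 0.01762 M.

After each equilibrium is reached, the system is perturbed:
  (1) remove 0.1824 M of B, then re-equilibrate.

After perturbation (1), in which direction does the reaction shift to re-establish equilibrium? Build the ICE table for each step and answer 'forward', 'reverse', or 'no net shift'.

Q₀ = 6.8217e-04 vs Keq = 1.3230e+04 ⇒ Q<K, forward
Step 1:
                   J          B
  Initial     0.7692    0.01762
  Change     -0.7421     0.4948
  Equil      0.02707     0.5124
  solve Keq expr → x = 0.2474; check Q = 1.3230e+04
Then remove 0.1824 M of B.
Step 2:
                   J          B
  Initial    0.02707       0.33
  Change   -0.006701   0.004468
  Equil      0.02037     0.3344
  solve Keq expr → x = 0.002234; check Q = 1.3230e+04

Direction: forward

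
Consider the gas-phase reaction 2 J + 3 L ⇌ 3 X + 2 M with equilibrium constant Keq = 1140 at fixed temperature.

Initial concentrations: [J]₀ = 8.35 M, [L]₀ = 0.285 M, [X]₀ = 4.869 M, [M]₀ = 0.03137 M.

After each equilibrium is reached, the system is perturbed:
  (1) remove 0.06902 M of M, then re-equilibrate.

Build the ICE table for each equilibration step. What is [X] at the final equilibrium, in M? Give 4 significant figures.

Q₀ = 0.07038 vs Keq = 1140 ⇒ Q<K, forward
Step 1:
                    J           L           X           M
  Initial        8.35       0.285       4.869     0.03137
  Change       -0.163     -0.2446      0.2446       0.163
  Equil         8.187     0.04044       5.114      0.1944
  solve Keq expr → x = 0.08152; check Q = 1140
Then remove 0.06902 M of M.
Step 2:
                    J           L           X           M
  Initial       8.187     0.04044       5.114      0.1254
  Change    -0.006135   -0.009203    0.009203    0.006135
  Equil         8.181     0.03124       5.123      0.1315
  solve Keq expr → x = 0.003068; check Q = 1140

[X]_eq = 5.123 M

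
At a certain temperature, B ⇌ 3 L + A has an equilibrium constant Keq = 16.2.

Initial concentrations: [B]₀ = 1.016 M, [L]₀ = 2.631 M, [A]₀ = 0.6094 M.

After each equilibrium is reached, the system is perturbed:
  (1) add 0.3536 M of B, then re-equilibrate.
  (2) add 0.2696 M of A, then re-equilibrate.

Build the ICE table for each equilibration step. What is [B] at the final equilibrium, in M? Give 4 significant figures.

[B]_eq = 1.306 M

Q₀ = 10.92 vs Keq = 16.2 ⇒ Q<K, forward
Step 1:
                    B           L           A
  Initial       1.016       2.631      0.6094
  Change     -0.06712      0.2014     0.06712
  Equil        0.9489       2.832      0.6765
  solve Keq expr → x = 0.06712; check Q = 16.2
Then add 0.3536 M of B.
Step 2:
                    B           L           A
  Initial       1.302       2.832      0.6765
  Change     -0.05995      0.1799     0.05995
  Equil         1.243       3.012      0.7365
  solve Keq expr → x = 0.05995; check Q = 16.2
Then add 0.2696 M of A.
Step 3:
                    B           L           A
  Initial       1.243       3.012       1.006
  Change      0.06368      -0.191    -0.06368
  Equil         1.306       2.821      0.9424
  solve Keq expr → x = -0.06368; check Q = 16.2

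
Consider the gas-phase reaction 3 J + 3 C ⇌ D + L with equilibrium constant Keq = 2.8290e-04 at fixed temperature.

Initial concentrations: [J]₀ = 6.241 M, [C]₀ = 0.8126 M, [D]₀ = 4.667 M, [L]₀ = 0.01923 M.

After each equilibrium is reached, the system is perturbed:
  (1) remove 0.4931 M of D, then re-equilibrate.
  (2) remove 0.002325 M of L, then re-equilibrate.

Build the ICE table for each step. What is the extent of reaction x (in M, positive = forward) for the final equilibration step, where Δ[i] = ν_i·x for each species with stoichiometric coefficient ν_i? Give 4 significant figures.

x = 0.002072 M

Q₀ = 6.8806e-04 vs Keq = 2.8290e-04 ⇒ Q>K, reverse
Step 1:
                   J          C          D          L
  Initial      6.241     0.8126      4.667    0.01923
  Change     0.03072    0.03072   -0.01024   -0.01024
  Equil        6.272     0.8433      4.657   0.008989
  solve Keq expr → x = -0.01024; check Q = 2.8290e-04
Then remove 0.4931 M of D.
Step 2:
                   J          C          D          L
  Initial      6.272     0.8433      4.164   0.008989
  Change   -0.002842  -0.002842 9.4743e-04 9.4743e-04
  Equil        6.269     0.8405      4.165   0.009936
  solve Keq expr → x = 9.4743e-04; check Q = 2.8290e-04
Then remove 0.002325 M of L.
Step 3:
                   J          C          D          L
  Initial      6.269     0.8405      4.165   0.007611
  Change   -0.006217  -0.006217   0.002072   0.002072
  Equil        6.263     0.8343      4.167   0.009683
  solve Keq expr → x = 0.002072; check Q = 2.8290e-04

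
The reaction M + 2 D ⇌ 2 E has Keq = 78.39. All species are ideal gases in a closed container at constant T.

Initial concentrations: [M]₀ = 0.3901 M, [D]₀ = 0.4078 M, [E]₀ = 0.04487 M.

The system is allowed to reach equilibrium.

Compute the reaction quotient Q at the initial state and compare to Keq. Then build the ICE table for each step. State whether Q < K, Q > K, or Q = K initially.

Q₀ = 0.03103; Q < K (proceeds forward)

Q₀ = 0.03103 vs Keq = 78.39 ⇒ Q<K, forward
Step 1:
                   M          D          E
  init        0.3901     0.4078    0.04487
  Δ          -0.1607    -0.3214     0.3214
  eq          0.2294    0.08638     0.3663
  solve Keq expr → x = 0.1607; check Q = 78.39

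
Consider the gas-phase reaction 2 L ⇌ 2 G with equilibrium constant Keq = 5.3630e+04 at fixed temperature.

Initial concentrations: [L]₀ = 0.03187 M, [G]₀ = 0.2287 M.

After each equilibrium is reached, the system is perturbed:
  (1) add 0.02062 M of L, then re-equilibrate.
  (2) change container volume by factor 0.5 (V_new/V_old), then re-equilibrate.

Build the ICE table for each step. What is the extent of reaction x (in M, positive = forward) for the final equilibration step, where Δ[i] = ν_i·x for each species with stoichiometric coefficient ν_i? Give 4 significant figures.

Q₀ = 51.5 vs Keq = 5.3630e+04 ⇒ Q<K, forward
Step 1:
                  L         G
  I         0.03187    0.2287
  C        -0.03075   0.03075
  E         0.00112    0.2594
  solve Keq expr → x = 0.01537; check Q = 5.3630e+04
Then add 0.02062 M of L.
Step 2:
                  L         G
  I         0.02174    0.2594
  C        -0.02053   0.02053
  E        0.001209      0.28
  solve Keq expr → x = 0.01027; check Q = 5.3630e+04
Then change container volume by factor 0.5 (V_new/V_old).
Step 3:
                  L         G
  I        0.002418      0.56
  C               0         0
  E        0.002418      0.56
  solve Keq expr → x = 0; check Q = 5.3630e+04

x = 0 M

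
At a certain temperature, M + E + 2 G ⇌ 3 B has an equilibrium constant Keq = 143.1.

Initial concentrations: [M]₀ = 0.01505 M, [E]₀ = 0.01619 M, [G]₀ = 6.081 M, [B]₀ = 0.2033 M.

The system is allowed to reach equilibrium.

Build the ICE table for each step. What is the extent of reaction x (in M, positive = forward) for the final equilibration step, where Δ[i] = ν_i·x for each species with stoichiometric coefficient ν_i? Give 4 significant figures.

x = 0.01385 M

Q₀ = 0.9326 vs Keq = 143.1 ⇒ Q<K, forward
Step 1:
                  M         E         G         B
  I         0.01505   0.01619     6.081    0.2033
  C        -0.01385  -0.01385   -0.0277   0.04156
  E        0.001198  0.002338     6.053    0.2449
  solve Keq expr → x = 0.01385; check Q = 143.1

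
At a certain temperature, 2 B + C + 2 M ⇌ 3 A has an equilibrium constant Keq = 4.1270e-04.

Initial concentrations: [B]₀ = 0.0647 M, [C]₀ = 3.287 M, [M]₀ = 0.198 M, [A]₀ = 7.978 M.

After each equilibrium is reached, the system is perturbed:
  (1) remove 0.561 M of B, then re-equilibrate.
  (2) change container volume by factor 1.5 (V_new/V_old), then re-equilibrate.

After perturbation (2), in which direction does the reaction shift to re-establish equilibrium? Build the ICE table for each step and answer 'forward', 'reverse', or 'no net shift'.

Q₀ = 9.4133e+05 vs Keq = 4.1270e-04 ⇒ Q>K, reverse
Step 1:
                    B           C           M           A
  init         0.0647       3.287       0.198       7.978
  Δ             4.616       2.308       4.616      -6.924
  eq             4.68       5.595       4.814       1.054
  solve Keq expr → x = -2.308; check Q = 4.1270e-04
Then remove 0.561 M of B.
Step 2:
                    B           C           M           A
  init          4.119       5.595       4.814       1.054
  Δ           0.04726     0.02363     0.04726    -0.07088
  eq            4.167       5.619       4.861      0.9835
  solve Keq expr → x = -0.02363; check Q = 4.1270e-04
Then change container volume by factor 1.5 (V_new/V_old).
Step 3:
                    B           C           M           A
  init          2.778       3.746       3.241      0.6557
  Δ           0.08889     0.04444     0.08889     -0.1333
  eq            2.867        3.79        3.33      0.5223
  solve Keq expr → x = -0.04444; check Q = 4.1270e-04

Direction: reverse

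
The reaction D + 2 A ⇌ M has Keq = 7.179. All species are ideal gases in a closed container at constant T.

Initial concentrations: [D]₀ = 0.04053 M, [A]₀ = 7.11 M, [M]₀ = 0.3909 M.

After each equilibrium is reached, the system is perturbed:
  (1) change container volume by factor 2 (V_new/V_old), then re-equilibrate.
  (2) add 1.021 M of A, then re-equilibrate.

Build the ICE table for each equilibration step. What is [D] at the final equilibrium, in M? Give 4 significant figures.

[D]_eq = 0.001449 M

Q₀ = 0.1908 vs Keq = 7.179 ⇒ Q<K, forward
Step 1:
                  D         A         M
  init      0.04053      7.11    0.3909
  Δ        -0.03932  -0.07864   0.03932
  eq       0.001212     7.031    0.4302
  solve Keq expr → x = 0.03932; check Q = 7.179
Then change container volume by factor 2 (V_new/V_old).
Step 2:
                  D         A         M
  init    6.0606e-04     3.516    0.2151
  Δ        0.001793  0.003586 -0.001793
  eq       0.002399     3.519    0.2133
  solve Keq expr → x = -0.001793; check Q = 7.179
Then add 1.021 M of A.
Step 3:
                  D         A         M
  init     0.002399      4.54    0.2133
  Δ       -9.5006e-04   -0.0019 9.5006e-04
  eq       0.001449     4.538    0.2143
  solve Keq expr → x = 9.5006e-04; check Q = 7.179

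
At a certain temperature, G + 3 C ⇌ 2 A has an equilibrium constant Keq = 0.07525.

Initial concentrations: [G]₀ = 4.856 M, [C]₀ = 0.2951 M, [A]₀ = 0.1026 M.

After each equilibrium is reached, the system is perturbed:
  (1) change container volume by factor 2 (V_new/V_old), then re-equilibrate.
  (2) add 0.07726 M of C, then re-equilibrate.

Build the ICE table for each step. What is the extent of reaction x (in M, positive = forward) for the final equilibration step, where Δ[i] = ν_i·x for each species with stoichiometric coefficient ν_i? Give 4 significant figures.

Q₀ = 0.08435 vs Keq = 0.07525 ⇒ Q>K, reverse
Step 1:
                    G           C           A
  Initial       4.856      0.2951      0.1026
  Change      0.00163     0.00489    -0.00326
  Equil         4.858         0.3     0.09934
  solve Keq expr → x = -0.00163; check Q = 0.07525
Then change container volume by factor 2 (V_new/V_old).
Step 2:
                    G           C           A
  Initial       2.429        0.15     0.04967
  Change     0.008921     0.02676    -0.01784
  Equil         2.438      0.1768     0.03183
  solve Keq expr → x = -0.008921; check Q = 0.07525
Then add 0.07726 M of C.
Step 3:
                    G           C           A
  Initial       2.438       0.254     0.03183
  Change    -0.007776    -0.02333     0.01555
  Equil          2.43      0.2307     0.04738
  solve Keq expr → x = 0.007776; check Q = 0.07525

x = 0.007776 M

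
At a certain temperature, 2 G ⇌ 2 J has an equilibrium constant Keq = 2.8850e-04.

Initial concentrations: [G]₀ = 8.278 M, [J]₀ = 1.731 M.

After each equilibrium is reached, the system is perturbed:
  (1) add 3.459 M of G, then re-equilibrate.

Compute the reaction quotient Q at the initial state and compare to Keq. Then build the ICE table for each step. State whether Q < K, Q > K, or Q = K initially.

Q₀ = 0.04373; Q > K (proceeds reverse)

Q₀ = 0.04373 vs Keq = 2.8850e-04 ⇒ Q>K, reverse
Step 1:
                    G           J
  init          8.278       1.731
  Δ             1.564      -1.564
  eq            9.842      0.1672
  solve Keq expr → x = -0.7819; check Q = 2.8850e-04
Then add 3.459 M of G.
Step 2:
                    G           J
  init           13.3      0.1672
  Δ          -0.05777     0.05777
  eq            13.24      0.2249
  solve Keq expr → x = 0.02889; check Q = 2.8850e-04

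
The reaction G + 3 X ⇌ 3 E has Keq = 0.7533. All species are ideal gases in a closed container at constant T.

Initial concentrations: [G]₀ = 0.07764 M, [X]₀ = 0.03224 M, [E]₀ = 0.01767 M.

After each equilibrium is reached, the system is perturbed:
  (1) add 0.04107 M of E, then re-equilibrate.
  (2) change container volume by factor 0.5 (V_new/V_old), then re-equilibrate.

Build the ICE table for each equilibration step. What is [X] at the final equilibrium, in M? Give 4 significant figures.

[X]_eq = 0.1207 M

Q₀ = 2.121 vs Keq = 0.7533 ⇒ Q>K, reverse
Step 1:
                    G           X           E
  init        0.07764     0.03224     0.01767
  Δ          0.001221    0.003662   -0.003662
  eq          0.07886      0.0359     0.01401
  solve Keq expr → x = -0.001221; check Q = 0.7533
Then add 0.04107 M of E.
Step 2:
                    G           X           E
  init        0.07886      0.0359     0.05508
  Δ          0.009611     0.02883    -0.02883
  eq          0.08847     0.06473     0.02625
  solve Keq expr → x = -0.009611; check Q = 0.7533
Then change container volume by factor 0.5 (V_new/V_old).
Step 3:
                    G           X           E
  init         0.1769      0.1295     0.05249
  Δ         -0.002935   -0.008804    0.008804
  eq            0.174      0.1207      0.0613
  solve Keq expr → x = 0.002935; check Q = 0.7533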